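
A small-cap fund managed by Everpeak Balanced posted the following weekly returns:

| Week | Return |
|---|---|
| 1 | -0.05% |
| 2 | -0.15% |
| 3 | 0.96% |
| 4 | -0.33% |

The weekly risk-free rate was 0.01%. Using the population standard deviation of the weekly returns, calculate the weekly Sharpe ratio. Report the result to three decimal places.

0.194

Mean return μ = 0.430 / 4 = 0.1075%
Σ(r − μ)² = (-0.05 − 0.1075)² + (-0.15 − 0.1075)² + (0.96 − 0.1075)² + … = 1.0093
population σ = √(1.0093 / 4) = √0.2523 = 0.5023%
Sharpe = (μ − rf) / σ = (0.1075 − 0.01) / 0.5023 = 0.0975 / 0.5023 = 0.1941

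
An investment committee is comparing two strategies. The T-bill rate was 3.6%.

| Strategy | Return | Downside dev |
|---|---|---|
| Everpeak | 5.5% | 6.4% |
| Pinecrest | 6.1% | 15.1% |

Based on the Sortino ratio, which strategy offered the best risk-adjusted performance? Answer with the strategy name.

Everpeak

Everpeak: Sortino ratio = (5.5% − 3.6%) / 6.4% = 0.297
Pinecrest: Sortino ratio = (6.1% − 3.6%) / 15.1% = 0.166
Highest: Everpeak (0.297).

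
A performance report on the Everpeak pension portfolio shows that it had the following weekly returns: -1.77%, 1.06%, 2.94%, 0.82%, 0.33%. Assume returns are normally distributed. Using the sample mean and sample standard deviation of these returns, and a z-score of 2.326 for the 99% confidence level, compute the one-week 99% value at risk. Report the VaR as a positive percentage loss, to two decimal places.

3.25

r̄ = (-1.77 + 1.06 + 2.94 + 0.82 + 0.33) / 5 = 3.380 / 5 = 0.6760%
Sample std dev = √[11.3965 / 4] = 1.6879%
VaR = −(r̄ − z·σ) = −(0.6760 − 2.326 × 1.6879) = −(-3.2501) = 3.2501%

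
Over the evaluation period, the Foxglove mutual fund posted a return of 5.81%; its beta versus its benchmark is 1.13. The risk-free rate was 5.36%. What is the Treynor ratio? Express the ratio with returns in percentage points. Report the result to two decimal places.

Treynor = (Rp − Rf) / β = (5.81% − 5.36%) / 1.13 = 0.45 / 1.13 = 0.3982

0.40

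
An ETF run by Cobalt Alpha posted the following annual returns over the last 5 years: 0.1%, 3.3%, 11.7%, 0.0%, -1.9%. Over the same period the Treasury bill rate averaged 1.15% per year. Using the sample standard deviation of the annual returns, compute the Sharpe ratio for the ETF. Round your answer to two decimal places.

Mean return μ = 13.20 / 5 = 2.6400%
Sample std dev = √[116.5520 / 4] = 5.3980%
Sharpe = (μ − rf) / σ = (2.6400 − 1.15) / 5.3980 = 1.4900 / 5.3980 = 0.2760

0.28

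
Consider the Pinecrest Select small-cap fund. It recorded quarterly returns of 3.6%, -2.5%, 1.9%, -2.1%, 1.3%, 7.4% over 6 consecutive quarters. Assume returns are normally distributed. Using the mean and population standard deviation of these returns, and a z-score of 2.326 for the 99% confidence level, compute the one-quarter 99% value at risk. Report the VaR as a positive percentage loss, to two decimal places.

6.25

r̄ = (3.6 − 2.5 + 1.9 − 2.1 + 1.3 + 7.4) / 6 = 1.6000%
Population σ = √[Σ(r − r̄)² / 6] = √[68.3200 / 6] = √11.3867 = 3.3744%
VaR = −(r̄ − z·σ) = −(1.6000 − 2.326 × 3.3744) = −(-6.2489) = 6.2489%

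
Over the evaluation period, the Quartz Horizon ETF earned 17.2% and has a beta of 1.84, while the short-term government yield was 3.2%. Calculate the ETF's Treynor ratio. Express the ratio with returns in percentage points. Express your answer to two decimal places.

Treynor = (Rp − Rf) / β = (17.2% − 3.2%) / 1.84 = 14.00 / 1.84 = 7.6087

7.61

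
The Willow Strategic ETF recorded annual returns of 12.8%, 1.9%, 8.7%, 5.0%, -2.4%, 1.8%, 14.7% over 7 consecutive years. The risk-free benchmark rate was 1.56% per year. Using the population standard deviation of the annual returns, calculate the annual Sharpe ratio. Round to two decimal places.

0.78

r̄ = (12.8 + 1.9 + 8.7 + 5 − 2.4 + 1.8 + 14.7) / 7 = 6.0714%
Σ(r − r̄)² = 235.1943; population σ = √(235.1943/7) = 5.7965%
Sharpe = (r̄ − rf) / σ = (6.0714 − 1.56) / 5.7965 = 4.5114 / 5.7965 = 0.7783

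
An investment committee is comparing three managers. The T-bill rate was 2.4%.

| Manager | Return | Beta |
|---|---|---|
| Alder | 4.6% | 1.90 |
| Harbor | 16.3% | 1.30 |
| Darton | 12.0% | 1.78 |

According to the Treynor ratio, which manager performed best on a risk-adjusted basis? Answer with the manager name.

Harbor

Alder: Treynor = (4.6% − 2.4%) / 1.90 = 1.158
Harbor: Treynor = (16.3% − 2.4%) / 1.30 = 10.692
Darton: Treynor = (12.0% − 2.4%) / 1.78 = 5.393
Highest: Harbor (10.692).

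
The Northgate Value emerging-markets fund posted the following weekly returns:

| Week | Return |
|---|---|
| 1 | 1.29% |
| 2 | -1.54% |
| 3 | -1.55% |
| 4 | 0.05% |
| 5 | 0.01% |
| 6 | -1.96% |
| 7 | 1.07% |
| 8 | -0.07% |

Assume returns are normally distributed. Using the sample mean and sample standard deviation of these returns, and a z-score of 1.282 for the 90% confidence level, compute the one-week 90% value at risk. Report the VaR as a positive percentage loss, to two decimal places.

r̄ = (1.29 − 1.54 − 1.55 + 0.05 + 0.01 − 1.96 + 1.07 − 0.07) / 8 = -2.700 / 8 = -0.3375%
Sample std dev = √[10.5210 / 7] = 1.2260%
VaR = −(r̄ − z·σ) = −(-0.3375 − 1.282 × 1.2260) = −(-1.9092) = 1.9092%

1.91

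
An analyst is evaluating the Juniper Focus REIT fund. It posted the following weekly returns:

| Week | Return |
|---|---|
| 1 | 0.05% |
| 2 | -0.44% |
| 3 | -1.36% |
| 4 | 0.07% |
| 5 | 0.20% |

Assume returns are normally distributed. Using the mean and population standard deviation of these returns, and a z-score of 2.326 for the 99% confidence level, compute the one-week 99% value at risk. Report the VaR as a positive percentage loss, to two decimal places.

Mean return μ = -1.480 / 5 = -0.2960%
Σ(r − μ)² = 1.6525; population σ = √(1.6525/5) = 0.5749%
VaR = −(μ − z·σ) = −(-0.2960 − 2.326 × 0.5749) = −(-1.6332) = 1.6332%

1.63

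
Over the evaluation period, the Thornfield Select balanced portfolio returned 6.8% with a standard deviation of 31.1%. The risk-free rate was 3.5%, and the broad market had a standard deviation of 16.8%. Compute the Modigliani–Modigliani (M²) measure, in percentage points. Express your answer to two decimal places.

Sharpe = (Rp − Rf) / σp = (6.8% − 3.5%) / 31.1% = 0.1061
M² = Rf + Sharpe × σm = 3.5% + 0.1061 × 16.8% = 5.2825%

5.28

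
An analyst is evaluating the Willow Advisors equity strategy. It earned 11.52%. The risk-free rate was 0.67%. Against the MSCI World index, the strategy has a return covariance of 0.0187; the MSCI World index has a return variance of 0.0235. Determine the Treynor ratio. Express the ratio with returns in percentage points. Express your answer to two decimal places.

β = Cov / Var = 0.0187 / 0.0235 = 0.7957
Treynor = (Rp − Rf) / β = (11.52% − 0.67%) / 0.7957 = 10.85 / 0.7957 = 13.6358

13.64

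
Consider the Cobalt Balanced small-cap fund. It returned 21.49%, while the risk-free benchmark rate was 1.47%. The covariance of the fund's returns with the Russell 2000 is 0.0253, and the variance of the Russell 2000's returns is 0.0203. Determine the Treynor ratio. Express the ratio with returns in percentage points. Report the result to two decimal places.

β = Cov / Var = 0.0253 / 0.0203 = 1.2463
Treynor = (Rp − Rf) / β = (21.49% − 1.47%) / 1.2463 = 20.02 / 1.2463 = 16.0635

16.06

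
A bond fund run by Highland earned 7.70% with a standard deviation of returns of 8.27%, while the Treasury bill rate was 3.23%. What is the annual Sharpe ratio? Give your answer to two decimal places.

Sharpe = (Rp − Rf) / σp = (7.70% − 3.23%) / 8.27% = 4.47% / 8.27% = 0.5405

0.54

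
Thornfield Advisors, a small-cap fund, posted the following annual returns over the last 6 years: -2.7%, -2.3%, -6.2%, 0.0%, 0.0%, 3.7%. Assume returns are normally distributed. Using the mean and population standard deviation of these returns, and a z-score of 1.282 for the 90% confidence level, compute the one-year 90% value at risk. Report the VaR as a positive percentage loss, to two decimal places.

μ = (-2.7 − 2.3 − 6.2 + 0 + 0 + 3.7) / 6 = -7.50 / 6 = -1.2500%
Σ(r − μ)² = (-2.7 − (-1.2500))² + (-2.3 − (-1.2500))² + (-6.2 − (-1.2500))² + … = 55.3350
population σ = √(55.3350 / 6) = √9.2225 = 3.0369%
VaR = −(μ − z·σ) = −(-1.2500 − 1.282 × 3.0369) = −(-5.1433) = 5.1433%

5.14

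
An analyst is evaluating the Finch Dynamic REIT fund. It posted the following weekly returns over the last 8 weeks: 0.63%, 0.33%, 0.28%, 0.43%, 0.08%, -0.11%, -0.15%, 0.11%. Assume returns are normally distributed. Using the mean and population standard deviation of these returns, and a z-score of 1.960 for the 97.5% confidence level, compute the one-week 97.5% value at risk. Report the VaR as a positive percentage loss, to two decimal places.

μ = (0.63 + 0.33 + 0.28 + 0.43 + 0.08 − 0.11 − 0.15 + 0.11) / 8 = 0.2000%
Σ(r − μ)² = 0.5022; population σ = √(0.5022/8) = 0.2505%
VaR = −(μ − z·σ) = −(0.2000 − 1.960 × 0.2505) = −(-0.2910) = 0.2910%

0.29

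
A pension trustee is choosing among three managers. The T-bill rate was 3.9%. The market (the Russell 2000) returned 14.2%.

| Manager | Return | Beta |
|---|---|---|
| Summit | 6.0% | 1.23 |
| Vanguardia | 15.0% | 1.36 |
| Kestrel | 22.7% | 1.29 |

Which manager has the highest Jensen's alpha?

Summit: α = 6.0% − [3.9% + 1.23 × (14.2% − 3.9%)] = -10.569
Vanguardia: α = 15.0% − [3.9% + 1.36 × (14.2% − 3.9%)] = -2.908
Kestrel: α = 22.7% − [3.9% + 1.29 × (14.2% − 3.9%)] = 5.513
Highest: Kestrel (5.513).

Kestrel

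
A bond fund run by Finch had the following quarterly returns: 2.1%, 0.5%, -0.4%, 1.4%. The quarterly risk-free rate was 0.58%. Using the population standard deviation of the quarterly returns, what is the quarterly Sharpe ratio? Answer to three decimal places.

0.340

μ = (2.1 + 0.5 − 0.4 + 1.4) / 4 = 3.60 / 4 = 0.9000%
Σ(r − μ)² = (2.1 − 0.9000)² + (0.5 − 0.9000)² + … = 3.5400
population σ = √(3.5400 / 4) = √0.8850 = 0.9407%
Sharpe = (μ − rf) / σ = (0.9000 − 0.58) / 0.9407 = 0.3200 / 0.9407 = 0.3402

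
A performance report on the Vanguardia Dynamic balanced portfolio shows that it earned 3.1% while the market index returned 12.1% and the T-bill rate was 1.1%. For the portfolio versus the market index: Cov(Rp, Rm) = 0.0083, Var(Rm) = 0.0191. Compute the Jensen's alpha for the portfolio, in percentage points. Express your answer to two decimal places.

β = Cov / Var = 0.0083 / 0.0191 = 0.4346
E[R] = Rf + β(Rm − Rf) = 1.1% + 0.4346 × (12.1% − 1.1%) = 5.8806%
α = Rp − E[R] = 3.1% − 5.8806% = -2.7806

-2.78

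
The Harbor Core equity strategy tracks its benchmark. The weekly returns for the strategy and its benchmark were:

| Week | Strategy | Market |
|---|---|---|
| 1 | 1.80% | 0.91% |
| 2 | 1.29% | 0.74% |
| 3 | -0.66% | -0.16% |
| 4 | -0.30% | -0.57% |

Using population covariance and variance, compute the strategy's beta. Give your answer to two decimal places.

r̄p = 0.5325%,  r̄m = 0.2300%
Cov = Σ(rp − r̄p)(rm − r̄m) / 4 = 0.5948
Var(rm) = Σ(rm − r̄m)² / 4 = 0.3787
β = Cov / Var = 0.5948 / 0.3787 = 1.5706

1.57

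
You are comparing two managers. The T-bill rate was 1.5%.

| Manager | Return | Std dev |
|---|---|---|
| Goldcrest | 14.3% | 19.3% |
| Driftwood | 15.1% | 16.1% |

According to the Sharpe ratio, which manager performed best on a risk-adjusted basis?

Goldcrest: Sharpe ratio = (14.3% − 1.5%) / 19.3% = 0.663
Driftwood: Sharpe ratio = (15.1% − 1.5%) / 16.1% = 0.845
Highest: Driftwood (0.845).

Driftwood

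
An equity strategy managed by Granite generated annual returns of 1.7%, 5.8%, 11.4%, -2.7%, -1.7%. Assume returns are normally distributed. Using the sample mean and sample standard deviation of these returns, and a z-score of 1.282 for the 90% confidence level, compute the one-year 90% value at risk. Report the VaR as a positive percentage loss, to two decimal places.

μ = (1.7 + 5.8 + 11.4 − 2.7 − 1.7) / 5 = 14.50 / 5 = 2.9000%
Sample std dev = √[134.6200 / 4] = 5.8013%
VaR = −(μ − z·σ) = −(2.9000 − 1.282 × 5.8013) = −(-4.5373) = 4.5373%

4.54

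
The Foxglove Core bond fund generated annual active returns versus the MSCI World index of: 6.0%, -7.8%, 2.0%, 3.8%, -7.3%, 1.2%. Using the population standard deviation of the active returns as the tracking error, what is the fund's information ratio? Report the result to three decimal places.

r̄ = (6 − 7.8 + 2 + 3.8 − 7.3 + 1.2) / 6 = -0.3500%
Population std dev = √[169.2750 / 6] = 5.3115%
IR = r̄ / tracking error = -0.3500 / 5.3115 = -0.0659

-0.066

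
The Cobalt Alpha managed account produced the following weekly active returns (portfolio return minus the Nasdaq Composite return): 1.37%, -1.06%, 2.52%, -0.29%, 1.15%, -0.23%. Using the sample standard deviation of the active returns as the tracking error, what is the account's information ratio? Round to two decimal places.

r̄ = (1.37 − 1.06 + 2.52 − 0.29 + 1.15 − 0.23) / 6 = 3.460 / 6 = 0.5767%
Sample σ = √[Σ(r − r̄)² / 5] = √[8.8151 / 5] = √1.7630 = 1.3278%
IR = r̄ / tracking error = 0.5767 / 1.3278 = 0.4343

0.43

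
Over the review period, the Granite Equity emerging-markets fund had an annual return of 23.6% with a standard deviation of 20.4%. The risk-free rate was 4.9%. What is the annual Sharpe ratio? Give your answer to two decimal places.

Sharpe = (Rp − Rf) / σp = (23.6% − 4.9%) / 20.4% = 18.70% / 20.4% = 0.9167

0.92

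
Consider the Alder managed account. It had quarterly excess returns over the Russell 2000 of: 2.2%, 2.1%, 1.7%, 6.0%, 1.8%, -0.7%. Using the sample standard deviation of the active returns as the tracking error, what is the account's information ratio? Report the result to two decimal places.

Mean return r̄ = 13.10 / 6 = 2.1833%
Σ(r − r̄)² = 23.2683; sample σ = √(23.2683/5) = 2.1572%
IR = r̄ / tracking error = 2.1833 / 2.1572 = 1.0121

1.01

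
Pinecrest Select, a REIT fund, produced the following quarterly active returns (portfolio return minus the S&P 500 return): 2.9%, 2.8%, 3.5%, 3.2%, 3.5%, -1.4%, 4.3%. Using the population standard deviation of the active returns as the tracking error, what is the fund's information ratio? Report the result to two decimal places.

1.55

r̄ = (2.9 + 2.8 + 3.5 + 3.2 + 3.5 − 1.4 + 4.3) / 7 = 18.80 / 7 = 2.6857%
Σ(r − r̄)² = (2.9 − 2.6857)² + (2.8 − 2.6857)² + … = 20.9486
population σ = √(20.9486 / 7) = √2.9927 = 1.7299%
IR = r̄ / tracking error = 2.6857 / 1.7299 = 1.5525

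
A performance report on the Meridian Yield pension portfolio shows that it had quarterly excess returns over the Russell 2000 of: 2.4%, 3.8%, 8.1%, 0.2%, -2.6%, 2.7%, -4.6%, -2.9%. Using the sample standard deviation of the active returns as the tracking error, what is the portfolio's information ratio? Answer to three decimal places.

0.212

r̄ = (2.4 + 3.8 + 8.1 + 0.2 − 2.6 + 2.7 − 4.6 − 2.9) / 8 = 0.8875%
Sample σ = √[Σ(r − r̄)² / 7] = √[123.1688 / 7] = √17.5955 = 4.1947%
IR = r̄ / tracking error = 0.8875 / 4.1947 = 0.2116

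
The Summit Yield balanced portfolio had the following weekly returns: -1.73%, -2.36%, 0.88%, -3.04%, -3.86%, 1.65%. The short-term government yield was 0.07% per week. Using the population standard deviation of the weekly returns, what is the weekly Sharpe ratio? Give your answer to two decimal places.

μ = (-1.73 − 2.36 + 0.88 − 3.04 − 3.86 + 1.65) / 6 = -8.460 / 6 = -1.4100%
Population std dev = √[24.2720 / 6] = 2.0113%
Sharpe = (μ − rf) / σ = (-1.4100 − 0.07) / 2.0113 = -1.4800 / 2.0113 = -0.7358

-0.74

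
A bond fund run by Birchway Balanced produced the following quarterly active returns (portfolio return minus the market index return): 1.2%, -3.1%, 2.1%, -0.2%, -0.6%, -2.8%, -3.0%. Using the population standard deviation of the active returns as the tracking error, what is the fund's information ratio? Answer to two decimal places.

-0.47

r̄ = (1.2 − 3.1 + 2.1 − 0.2 − 0.6 − 2.8 − 3) / 7 = -6.40 / 7 = -0.9143%
Population σ = √[Σ(r − r̄)² / 7] = √[26.8486 / 7] = √3.8355 = 1.9584%
IR = r̄ / tracking error = -0.9143 / 1.9584 = -0.4669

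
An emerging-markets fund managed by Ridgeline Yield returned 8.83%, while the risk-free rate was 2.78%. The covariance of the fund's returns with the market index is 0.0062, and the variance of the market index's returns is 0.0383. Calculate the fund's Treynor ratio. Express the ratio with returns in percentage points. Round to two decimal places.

β = Cov / Var = 0.0062 / 0.0383 = 0.1619
Treynor = (Rp − Rf) / β = (8.83% − 2.78%) / 0.1619 = 6.05 / 0.1619 = 37.3687

37.37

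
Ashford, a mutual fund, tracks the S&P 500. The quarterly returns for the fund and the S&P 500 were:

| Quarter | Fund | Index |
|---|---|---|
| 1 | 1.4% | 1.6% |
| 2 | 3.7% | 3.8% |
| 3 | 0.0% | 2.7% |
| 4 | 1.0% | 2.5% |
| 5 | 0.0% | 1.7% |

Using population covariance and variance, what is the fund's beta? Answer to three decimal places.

1.196

r̄p = 1.2200%,  r̄m = 2.4600%
Cov = Σ(rp − r̄p)(rm − r̄m) / 5 = 0.7588
Var(rm) = Σ(rm − r̄m)² / 5 = 0.6344
β = Cov / Var = 0.7588 / 0.6344 = 1.1961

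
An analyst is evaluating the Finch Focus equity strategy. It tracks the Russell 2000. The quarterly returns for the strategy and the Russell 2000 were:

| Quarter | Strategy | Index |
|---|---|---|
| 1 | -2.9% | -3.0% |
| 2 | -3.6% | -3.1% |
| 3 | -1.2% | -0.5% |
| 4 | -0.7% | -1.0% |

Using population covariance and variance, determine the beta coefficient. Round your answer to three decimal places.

r̄p = -2.1000%,  r̄m = -1.9000%
Cov = Σ(rp − r̄p)(rm − r̄m) / 4 = 1.3000
Var(rm) = Σ(rm − r̄m)² / 4 = 1.3550
β = Cov / Var = 1.3000 / 1.3550 = 0.9594

0.959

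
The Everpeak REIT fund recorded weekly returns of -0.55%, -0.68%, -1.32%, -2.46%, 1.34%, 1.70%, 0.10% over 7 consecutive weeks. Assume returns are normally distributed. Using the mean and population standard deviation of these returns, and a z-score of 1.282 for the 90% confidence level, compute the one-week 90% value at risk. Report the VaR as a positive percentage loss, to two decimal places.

r̄ = (-0.55 − 0.68 − 1.32 − 2.46 + 1.34 + 1.7 + 0.1) / 7 = -1.870 / 7 = -0.2671%
Σ(r − r̄)² = (-0.55 − (-0.2671))² + (-0.68 − (-0.2671))² + (-1.32 − (-0.2671))² + … = 12.7549
σ = √[12.7549 / 7] = 1.3499%
VaR = −(r̄ − z·σ) = −(-0.2671 − 1.282 × 1.3499) = −(-1.9977) = 1.9977%

2.00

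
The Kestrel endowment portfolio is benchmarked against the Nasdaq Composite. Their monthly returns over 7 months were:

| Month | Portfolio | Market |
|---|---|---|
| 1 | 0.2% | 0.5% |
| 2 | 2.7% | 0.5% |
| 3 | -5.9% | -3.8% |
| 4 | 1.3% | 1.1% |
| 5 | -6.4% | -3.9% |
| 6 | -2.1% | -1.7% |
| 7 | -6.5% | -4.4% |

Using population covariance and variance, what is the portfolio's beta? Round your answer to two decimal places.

1.60

r̄p = -2.3857%,  r̄m = -1.6714%
Cov = Σ(rp − r̄p)(rm − r̄m) / 7 = 7.7882
Var(rm) = Σ(rm − r̄m)² / 7 = 4.8649
β = Cov / Var = 7.7882 / 4.8649 = 1.6009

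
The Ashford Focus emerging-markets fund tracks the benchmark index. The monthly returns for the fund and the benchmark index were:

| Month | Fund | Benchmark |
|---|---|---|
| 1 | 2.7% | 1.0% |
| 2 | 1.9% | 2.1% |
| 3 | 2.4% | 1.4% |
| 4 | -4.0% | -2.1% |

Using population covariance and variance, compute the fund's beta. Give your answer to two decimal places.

1.61

r̄p = 0.7500%,  r̄m = 0.6000%
Cov = Σ(rp − r̄p)(rm − r̄m) / 4 = 4.1625
Var(rm) = Σ(rm − r̄m)² / 4 = 2.5850
β = Cov / Var = 4.1625 / 2.5850 = 1.6103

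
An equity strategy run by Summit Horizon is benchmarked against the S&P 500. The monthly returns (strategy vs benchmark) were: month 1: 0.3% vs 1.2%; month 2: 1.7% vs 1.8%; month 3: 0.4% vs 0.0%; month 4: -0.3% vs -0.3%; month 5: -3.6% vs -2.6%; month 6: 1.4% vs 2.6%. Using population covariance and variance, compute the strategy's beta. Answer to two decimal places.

0.97

r̄p = -0.0167%,  r̄m = 0.4500%
Cov = Σ(rp − r̄p)(rm − r̄m) / 6 = 2.7592
Var(rm) = Σ(rm − r̄m)² / 6 = 2.8458
β = Cov / Var = 2.7592 / 2.8458 = 0.9696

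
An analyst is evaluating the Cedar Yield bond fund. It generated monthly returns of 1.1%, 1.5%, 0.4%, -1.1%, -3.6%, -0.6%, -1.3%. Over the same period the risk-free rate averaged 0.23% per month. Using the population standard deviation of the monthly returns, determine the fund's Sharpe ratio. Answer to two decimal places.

r̄ = (1.1 + 1.5 + 0.4 − 1.1 − 3.6 − 0.6 − 1.3) / 7 = -0.5143%
Population σ = √[Σ(r − r̄)² / 7] = √[17.9886 / 7] = √2.5698 = 1.6031%
Sharpe = (r̄ − rf) / σ = (-0.5143 − 0.23) / 1.6031 = -0.7443 / 1.6031 = -0.4643

-0.46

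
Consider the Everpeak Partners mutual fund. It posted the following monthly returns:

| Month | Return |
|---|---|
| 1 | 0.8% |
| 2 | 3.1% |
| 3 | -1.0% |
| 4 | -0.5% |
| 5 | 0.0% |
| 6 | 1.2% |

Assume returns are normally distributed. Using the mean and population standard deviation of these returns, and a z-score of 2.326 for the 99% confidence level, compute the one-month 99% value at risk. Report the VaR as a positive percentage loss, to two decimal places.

Mean return r̄ = 3.60 / 6 = 0.6000%
Σ(r − r̄)² = (0.8 − 0.6000)² + (3.1 − 0.6000)² + (-1 − 0.6000)² + … = 10.7800
population σ = √(10.7800 / 6) = √1.7967 = 1.3404%
VaR = −(r̄ − z·σ) = −(0.6000 − 2.326 × 1.3404) = −(-2.5178) = 2.5178%

2.52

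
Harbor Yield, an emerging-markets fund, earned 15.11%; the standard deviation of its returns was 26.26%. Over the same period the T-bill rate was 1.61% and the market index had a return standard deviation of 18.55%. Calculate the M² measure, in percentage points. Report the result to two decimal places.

Sharpe = (Rp − Rf) / σp = (15.11% − 1.61%) / 26.26% = 0.5141
M² = Rf + Sharpe × σm = 1.61% + 0.5141 × 18.55% = 11.1466%

11.15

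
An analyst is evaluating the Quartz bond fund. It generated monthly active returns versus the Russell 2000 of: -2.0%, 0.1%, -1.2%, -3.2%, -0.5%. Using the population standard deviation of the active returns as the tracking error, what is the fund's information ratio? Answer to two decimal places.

Mean return r̄ = -6.80 / 5 = -1.3600%
Population σ = √[Σ(r − r̄)² / 5] = √[6.6920 / 5] = √1.3384 = 1.1569%
IR = r̄ / tracking error = -1.3600 / 1.1569 = -1.1756

-1.18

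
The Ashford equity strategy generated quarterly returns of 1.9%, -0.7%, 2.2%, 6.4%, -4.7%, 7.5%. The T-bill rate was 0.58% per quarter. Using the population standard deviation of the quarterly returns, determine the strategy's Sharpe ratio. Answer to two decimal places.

0.37

Mean return r̄ = 12.60 / 6 = 2.1000%
Population σ = √[Σ(r − r̄)² / 6] = √[101.7800 / 6] = √16.9633 = 4.1187%
Sharpe = (r̄ − rf) / σ = (2.1000 − 0.58) / 4.1187 = 1.5200 / 4.1187 = 0.3690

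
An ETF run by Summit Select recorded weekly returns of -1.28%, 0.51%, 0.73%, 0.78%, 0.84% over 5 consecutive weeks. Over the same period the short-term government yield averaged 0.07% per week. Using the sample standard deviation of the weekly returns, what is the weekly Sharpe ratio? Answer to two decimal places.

0.27

Mean return μ = 1.580 / 5 = 0.3160%
Σ(r − μ)² = 3.2461; sample σ = √(3.2461/4) = 0.9008%
Sharpe = (μ − rf) / σ = (0.3160 − 0.07) / 0.9008 = 0.2460 / 0.9008 = 0.2731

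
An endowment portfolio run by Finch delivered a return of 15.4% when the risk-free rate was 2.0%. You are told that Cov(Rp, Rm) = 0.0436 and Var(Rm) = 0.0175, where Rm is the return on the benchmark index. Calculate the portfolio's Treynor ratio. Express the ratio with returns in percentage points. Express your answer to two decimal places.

5.38

β = Cov / Var = 0.0436 / 0.0175 = 2.4914
Treynor = (Rp − Rf) / β = (15.4% − 2.0%) / 2.4914 = 13.40 / 2.4914 = 5.3785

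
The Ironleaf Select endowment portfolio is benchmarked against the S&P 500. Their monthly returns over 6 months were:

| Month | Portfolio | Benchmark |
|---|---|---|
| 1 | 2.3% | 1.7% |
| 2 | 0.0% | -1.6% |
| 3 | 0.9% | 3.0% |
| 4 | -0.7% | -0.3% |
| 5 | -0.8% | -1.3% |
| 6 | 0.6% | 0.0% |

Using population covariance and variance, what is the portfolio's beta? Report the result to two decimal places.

r̄p = 0.3833%,  r̄m = 0.2500%
Cov = Σ(rp − r̄p)(rm − r̄m) / 6 = 1.2142
Var(rm) = Σ(rm − r̄m)² / 6 = 2.6425
β = Cov / Var = 1.2142 / 2.6425 = 0.4595

0.46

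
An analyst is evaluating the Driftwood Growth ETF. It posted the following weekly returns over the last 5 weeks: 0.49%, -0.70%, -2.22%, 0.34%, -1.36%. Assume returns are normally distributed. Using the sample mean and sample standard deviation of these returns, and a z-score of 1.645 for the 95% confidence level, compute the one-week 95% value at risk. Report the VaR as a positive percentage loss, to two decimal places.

2.57

Mean return r̄ = -3.450 / 5 = -0.6900%
Sample std dev = √[5.2432 / 4] = 1.1449%
VaR = −(r̄ − z·σ) = −(-0.6900 − 1.645 × 1.1449) = −(-2.5734) = 2.5734%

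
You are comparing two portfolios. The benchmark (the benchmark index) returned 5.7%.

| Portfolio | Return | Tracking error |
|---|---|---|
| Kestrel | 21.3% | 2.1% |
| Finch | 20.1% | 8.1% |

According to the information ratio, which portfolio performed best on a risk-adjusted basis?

Kestrel

Kestrel: IR = (21.3% − 5.7%) / 2.1% = 7.429
Finch: IR = (20.1% − 5.7%) / 8.1% = 1.778
Highest: Kestrel (7.429).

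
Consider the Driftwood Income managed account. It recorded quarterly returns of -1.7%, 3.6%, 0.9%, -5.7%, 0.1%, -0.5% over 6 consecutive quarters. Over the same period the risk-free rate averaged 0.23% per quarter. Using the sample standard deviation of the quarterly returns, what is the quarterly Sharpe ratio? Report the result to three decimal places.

-0.253

Mean return r̄ = -3.30 / 6 = -0.5500%
Σ(r − r̄)² = 47.5950; sample σ = √(47.5950/5) = 3.0853%
Sharpe = (r̄ − rf) / σ = (-0.5500 − 0.23) / 3.0853 = -0.7800 / 3.0853 = -0.2528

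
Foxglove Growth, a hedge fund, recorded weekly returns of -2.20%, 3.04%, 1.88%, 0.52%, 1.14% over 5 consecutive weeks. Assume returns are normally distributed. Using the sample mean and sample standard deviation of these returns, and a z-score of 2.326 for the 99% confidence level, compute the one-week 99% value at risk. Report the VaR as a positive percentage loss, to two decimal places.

Mean return μ = 4.380 / 5 = 0.8760%
Σ(r − μ)² = 15.3491; sample σ = √(15.3491/4) = 1.9589%
VaR = −(μ − z·σ) = −(0.8760 − 2.326 × 1.9589) = −(-3.6804) = 3.6804%

3.68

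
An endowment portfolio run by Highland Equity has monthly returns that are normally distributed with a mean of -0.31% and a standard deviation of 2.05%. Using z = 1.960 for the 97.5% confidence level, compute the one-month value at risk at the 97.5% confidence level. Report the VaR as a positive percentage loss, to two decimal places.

4.33

VaR (as % loss) = −(μ − z·σ) = −(-0.31% − 1.960 × 2.05%) = −(-4.3280%) = 4.3280%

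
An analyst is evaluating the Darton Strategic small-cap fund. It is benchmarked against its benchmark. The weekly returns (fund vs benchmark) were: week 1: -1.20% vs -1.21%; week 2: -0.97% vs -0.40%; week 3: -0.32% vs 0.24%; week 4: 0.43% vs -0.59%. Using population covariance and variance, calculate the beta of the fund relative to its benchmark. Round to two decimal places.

r̄p = -0.5150%,  r̄m = -0.4900%
Cov = Σ(rp − r̄p)(rm − r̄m) / 4 = 0.1250
Var(rm) = Σ(rm − r̄m)² / 4 = 0.2674
β = Cov / Var = 0.1250 / 0.2674 = 0.4675

0.47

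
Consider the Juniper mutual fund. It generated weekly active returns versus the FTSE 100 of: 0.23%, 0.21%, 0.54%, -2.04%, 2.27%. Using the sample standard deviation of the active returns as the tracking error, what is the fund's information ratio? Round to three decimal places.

r̄ = (0.23 + 0.21 + 0.54 − 2.04 + 2.27) / 5 = 1.210 / 5 = 0.2420%
Σ(r − r̄)² = (0.23 − 0.2420)² + (0.21 − 0.2420)² + … = 9.4103
sample σ = √(9.4103 / 4) = √2.3526 = 1.5338%
IR = r̄ / tracking error = 0.2420 / 1.5338 = 0.1578

0.158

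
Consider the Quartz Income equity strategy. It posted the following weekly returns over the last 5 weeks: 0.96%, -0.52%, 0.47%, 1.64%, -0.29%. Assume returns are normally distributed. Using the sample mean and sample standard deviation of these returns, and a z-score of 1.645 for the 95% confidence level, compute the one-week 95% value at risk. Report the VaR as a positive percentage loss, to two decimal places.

1.01

Mean return r̄ = 2.260 / 5 = 0.4520%
Σ(r − r̄)² = (0.96 − 0.4520)² + (-0.52 − 0.4520)² + … = 3.1651
σ = √[3.1651 / 4] = 0.8895%
VaR = −(r̄ − z·σ) = −(0.4520 − 1.645 × 0.8895) = −(-1.0112) = 1.0112%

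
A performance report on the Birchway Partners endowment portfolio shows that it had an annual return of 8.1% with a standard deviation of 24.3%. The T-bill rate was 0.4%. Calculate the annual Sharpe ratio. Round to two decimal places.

Sharpe = (Rp − Rf) / σp = (8.1% − 0.4%) / 24.3% = 7.70% / 24.3% = 0.3169

0.32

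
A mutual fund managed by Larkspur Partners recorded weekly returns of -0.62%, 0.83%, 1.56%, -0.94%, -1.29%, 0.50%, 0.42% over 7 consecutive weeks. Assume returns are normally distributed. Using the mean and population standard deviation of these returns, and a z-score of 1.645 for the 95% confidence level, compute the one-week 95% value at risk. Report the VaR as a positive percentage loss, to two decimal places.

Mean return r̄ = 0.460 / 7 = 0.0657%
Population std dev = √[6.4508 / 7] = 0.9600%
VaR = −(r̄ − z·σ) = −(0.0657 − 1.645 × 0.9600) = −(-1.5135) = 1.5135%

1.51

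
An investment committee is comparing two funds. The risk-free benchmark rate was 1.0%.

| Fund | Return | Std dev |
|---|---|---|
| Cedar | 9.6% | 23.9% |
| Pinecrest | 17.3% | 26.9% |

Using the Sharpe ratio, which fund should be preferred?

Cedar: Sharpe ratio = (9.6% − 1.0%) / 23.9% = 0.360
Pinecrest: Sharpe ratio = (17.3% − 1.0%) / 26.9% = 0.606
Highest: Pinecrest (0.606).

Pinecrest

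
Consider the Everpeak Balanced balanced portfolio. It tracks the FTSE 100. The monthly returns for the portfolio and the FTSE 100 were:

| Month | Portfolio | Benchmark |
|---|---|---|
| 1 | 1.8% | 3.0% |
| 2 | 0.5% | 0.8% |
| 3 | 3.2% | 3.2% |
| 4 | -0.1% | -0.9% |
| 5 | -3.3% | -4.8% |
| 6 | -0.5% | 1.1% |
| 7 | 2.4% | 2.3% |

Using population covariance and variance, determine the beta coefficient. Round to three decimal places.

r̄p = 0.5714%,  r̄m = 0.6714%
Cov = Σ(rp − r̄p)(rm − r̄m) / 7 = 4.8935
Var(rm) = Σ(rm − r̄m)² / 7 = 6.7249
β = Cov / Var = 4.8935 / 6.7249 = 0.7277

0.728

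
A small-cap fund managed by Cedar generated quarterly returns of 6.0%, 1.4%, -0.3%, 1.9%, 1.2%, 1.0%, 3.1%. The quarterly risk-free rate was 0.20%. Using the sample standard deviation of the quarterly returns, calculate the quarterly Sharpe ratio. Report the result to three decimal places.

0.912

Mean return r̄ = 14.30 / 7 = 2.0429%
Σ(r − r̄)² = 24.4971; sample σ = √(24.4971/6) = 2.0206%
Sharpe = (r̄ − rf) / σ = (2.0429 − 0.2) / 2.0206 = 1.8429 / 2.0206 = 0.9121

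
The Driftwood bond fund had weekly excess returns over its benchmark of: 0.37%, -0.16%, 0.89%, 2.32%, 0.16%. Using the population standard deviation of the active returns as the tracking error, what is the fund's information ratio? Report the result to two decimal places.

r̄ = (0.37 − 0.16 + 0.89 + 2.32 + 0.16) / 5 = 3.580 / 5 = 0.7160%
Σ(r − r̄)² = 3.7993; population σ = √(3.7993/5) = 0.8717%
IR = r̄ / tracking error = 0.7160 / 0.8717 = 0.8214

0.82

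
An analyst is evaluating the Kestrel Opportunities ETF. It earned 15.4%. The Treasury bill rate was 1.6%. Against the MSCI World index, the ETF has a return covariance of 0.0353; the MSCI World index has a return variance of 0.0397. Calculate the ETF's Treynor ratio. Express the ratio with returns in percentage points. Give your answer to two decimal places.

β = Cov / Var = 0.0353 / 0.0397 = 0.8892
Treynor = (Rp − Rf) / β = (15.4% − 1.6%) / 0.8892 = 13.80 / 0.8892 = 15.5196

15.52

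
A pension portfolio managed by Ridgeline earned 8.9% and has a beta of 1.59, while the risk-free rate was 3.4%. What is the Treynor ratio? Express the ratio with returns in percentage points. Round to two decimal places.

Treynor = (Rp − Rf) / β = (8.9% − 3.4%) / 1.59 = 5.50 / 1.59 = 3.4591

3.46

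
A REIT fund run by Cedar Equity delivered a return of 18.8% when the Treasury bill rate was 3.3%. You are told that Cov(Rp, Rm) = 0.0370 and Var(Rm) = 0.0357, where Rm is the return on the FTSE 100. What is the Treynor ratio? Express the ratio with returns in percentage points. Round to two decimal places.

β = Cov / Var = 0.0370 / 0.0357 = 1.0364
Treynor = (Rp − Rf) / β = (18.8% − 3.3%) / 1.0364 = 15.50 / 1.0364 = 14.9556

14.96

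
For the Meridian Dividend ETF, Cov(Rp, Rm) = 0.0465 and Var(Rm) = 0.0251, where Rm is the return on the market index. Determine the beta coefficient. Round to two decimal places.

β = Cov(Rp, Rm) / Var(Rm) = 0.0465 / 0.0251 = 1.8526

1.85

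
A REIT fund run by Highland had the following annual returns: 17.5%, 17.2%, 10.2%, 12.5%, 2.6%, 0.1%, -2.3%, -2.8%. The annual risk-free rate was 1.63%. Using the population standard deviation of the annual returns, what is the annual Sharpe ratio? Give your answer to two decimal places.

r̄ = (17.5 + 17.2 + 10.2 + 12.5 + 2.6 + 0.1 − 2.3 − 2.8) / 8 = 6.8750%
Population std dev = √[504.1550 / 8] = 7.9385%
Sharpe = (r̄ − rf) / σ = (6.8750 − 1.63) / 7.9385 = 5.2450 / 7.9385 = 0.6607

0.66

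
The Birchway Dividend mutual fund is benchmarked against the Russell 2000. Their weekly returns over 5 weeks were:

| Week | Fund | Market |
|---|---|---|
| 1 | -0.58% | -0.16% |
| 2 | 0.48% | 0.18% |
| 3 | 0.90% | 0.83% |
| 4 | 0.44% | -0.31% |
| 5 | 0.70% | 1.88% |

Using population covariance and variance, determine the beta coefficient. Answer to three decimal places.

r̄p = 0.3880%,  r̄m = 0.4840%
Cov = Σ(rp − r̄p)(rm − r̄m) / 5 = 0.2334
Var(rm) = Σ(rm − r̄m)² / 5 = 0.6412
β = Cov / Var = 0.2334 / 0.6412 = 0.3640

0.364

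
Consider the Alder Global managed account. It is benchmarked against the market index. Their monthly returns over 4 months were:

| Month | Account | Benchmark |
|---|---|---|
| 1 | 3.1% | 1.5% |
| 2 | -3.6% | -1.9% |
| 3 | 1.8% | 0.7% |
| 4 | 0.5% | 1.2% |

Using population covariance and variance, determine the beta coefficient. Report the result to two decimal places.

1.75

r̄p = 0.4500%,  r̄m = 0.3750%
Cov = Σ(rp − r̄p)(rm − r̄m) / 4 = 3.1688
Var(rm) = Σ(rm − r̄m)² / 4 = 1.8069
β = Cov / Var = 3.1688 / 1.8069 = 1.7537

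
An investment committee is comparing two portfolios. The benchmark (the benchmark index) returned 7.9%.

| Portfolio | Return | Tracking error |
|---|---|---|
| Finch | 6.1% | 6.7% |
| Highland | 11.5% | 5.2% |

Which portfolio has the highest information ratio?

Highland

Finch: IR = (6.1% − 7.9%) / 6.7% = -0.269
Highland: IR = (11.5% − 7.9%) / 5.2% = 0.692
Highest: Highland (0.692).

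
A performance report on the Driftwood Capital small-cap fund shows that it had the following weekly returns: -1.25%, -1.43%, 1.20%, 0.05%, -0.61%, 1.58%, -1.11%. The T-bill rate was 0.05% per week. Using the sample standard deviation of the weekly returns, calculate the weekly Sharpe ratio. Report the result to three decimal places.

-0.227

r̄ = (-1.25 − 1.43 + 1.2 + 0.05 − 0.61 + 1.58 − 1.11) / 7 = -1.570 / 7 = -0.2243%
Σ(r − r̄)² = 8.7984; sample σ = √(8.7984/6) = 1.2110%
Sharpe = (r̄ − rf) / σ = (-0.2243 − 0.05) / 1.2110 = -0.2743 / 1.2110 = -0.2265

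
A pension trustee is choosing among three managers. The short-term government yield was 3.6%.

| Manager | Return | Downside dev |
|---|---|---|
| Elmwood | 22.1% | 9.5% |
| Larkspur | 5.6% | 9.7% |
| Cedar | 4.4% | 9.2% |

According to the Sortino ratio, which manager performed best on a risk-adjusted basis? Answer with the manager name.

Elmwood

Elmwood: Sortino ratio = (22.1% − 3.6%) / 9.5% = 1.947
Larkspur: Sortino ratio = (5.6% − 3.6%) / 9.7% = 0.206
Cedar: Sortino ratio = (4.4% − 3.6%) / 9.2% = 0.087
Highest: Elmwood (1.947).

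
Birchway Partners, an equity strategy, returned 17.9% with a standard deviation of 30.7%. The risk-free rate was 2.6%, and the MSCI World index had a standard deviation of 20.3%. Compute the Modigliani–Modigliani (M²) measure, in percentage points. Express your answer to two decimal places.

12.72

Sharpe = (Rp − Rf) / σp = (17.9% − 2.6%) / 30.7% = 0.4984
M² = Rf + Sharpe × σm = 2.6% + 0.4984 × 20.3% = 12.7175%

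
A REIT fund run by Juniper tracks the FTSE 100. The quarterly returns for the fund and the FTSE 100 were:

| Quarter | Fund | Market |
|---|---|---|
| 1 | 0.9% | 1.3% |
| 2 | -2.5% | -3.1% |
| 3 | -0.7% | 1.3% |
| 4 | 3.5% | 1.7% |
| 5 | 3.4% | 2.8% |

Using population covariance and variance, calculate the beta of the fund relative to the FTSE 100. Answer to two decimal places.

r̄p = 0.9200%,  r̄m = 0.8000%
Cov = Σ(rp − r̄p)(rm − r̄m) / 5 = 3.9600
Var(rm) = Σ(rm − r̄m)² / 5 = 4.1040
β = Cov / Var = 3.9600 / 4.1040 = 0.9649

0.96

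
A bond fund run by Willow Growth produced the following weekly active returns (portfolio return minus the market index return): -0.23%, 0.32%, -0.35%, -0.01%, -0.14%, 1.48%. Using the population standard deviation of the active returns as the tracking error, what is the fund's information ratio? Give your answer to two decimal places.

0.29

r̄ = (-0.23 + 0.32 − 0.35 − 0.01 − 0.14 + 1.48) / 6 = 0.1783%
Σ(r − r̄)² = (-0.23 − 0.1783)² + (0.32 − 0.1783)² + (-0.35 − 0.1783)² + … = 2.2971
population σ = √(2.2971 / 6) = √0.3829 = 0.6188%
IR = r̄ / tracking error = 0.1783 / 0.6188 = 0.2881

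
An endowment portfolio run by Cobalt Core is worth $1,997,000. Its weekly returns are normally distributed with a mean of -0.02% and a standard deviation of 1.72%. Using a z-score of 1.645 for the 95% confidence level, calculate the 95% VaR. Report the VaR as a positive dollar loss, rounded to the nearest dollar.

$56,903

Return at the 95% tail: μ − z·σ = -0.02% − 1.645 × 1.72% = -0.02 − 2.8294 = -2.8494%
VaR = −(-2.8494%) × $1,997,000 = 2.8494% × $1,997,000 = $56,903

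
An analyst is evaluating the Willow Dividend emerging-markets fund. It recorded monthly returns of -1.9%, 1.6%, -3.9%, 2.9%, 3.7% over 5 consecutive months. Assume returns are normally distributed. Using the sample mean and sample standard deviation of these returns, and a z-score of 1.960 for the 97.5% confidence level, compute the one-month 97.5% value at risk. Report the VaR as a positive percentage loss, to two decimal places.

μ = (-1.9 + 1.6 − 3.9 + 2.9 + 3.7) / 5 = 0.4800%
Σ(r − μ)² = (-1.9 − 0.4800)² + (1.6 − 0.4800)² + … = 42.3280
sample σ = √(42.3280 / 4) = √10.5820 = 3.2530%
VaR = −(μ − z·σ) = −(0.4800 − 1.960 × 3.2530) = −(-5.8959) = 5.8959%

5.90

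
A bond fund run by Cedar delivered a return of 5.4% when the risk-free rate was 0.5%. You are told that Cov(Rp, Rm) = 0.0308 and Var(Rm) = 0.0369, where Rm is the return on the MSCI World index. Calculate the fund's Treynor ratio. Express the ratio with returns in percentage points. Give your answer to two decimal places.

5.87

β = Cov / Var = 0.0308 / 0.0369 = 0.8347
Treynor = (Rp − Rf) / β = (5.4% − 0.5%) / 0.8347 = 4.90 / 0.8347 = 5.8704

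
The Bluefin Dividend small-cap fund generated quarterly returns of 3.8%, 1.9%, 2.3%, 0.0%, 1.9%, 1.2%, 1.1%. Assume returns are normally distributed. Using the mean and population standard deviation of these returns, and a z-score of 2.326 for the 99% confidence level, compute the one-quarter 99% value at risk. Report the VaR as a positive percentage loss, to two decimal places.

Mean return r̄ = 12.20 / 7 = 1.7429%
Population std dev = √[8.3371 / 7] = 1.0913%
VaR = −(r̄ − z·σ) = −(1.7429 − 2.326 × 1.0913) = −(-0.7955) = 0.7955%

0.80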